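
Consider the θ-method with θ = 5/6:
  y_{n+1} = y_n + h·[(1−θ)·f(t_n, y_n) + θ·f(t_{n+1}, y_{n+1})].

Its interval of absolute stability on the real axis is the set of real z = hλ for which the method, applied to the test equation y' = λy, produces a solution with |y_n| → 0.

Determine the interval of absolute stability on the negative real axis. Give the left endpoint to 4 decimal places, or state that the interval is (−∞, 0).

Set f=λy, z=hλ:
  y_{n+1} = y_n + z·[1/6·y_n + 5/6·y_{n+1}] ⇒ (1 − 5/6z)y_{n+1} = (1 + 1/6z)y_n
  so R(z) = (1 + 1/6z)/(1 − 5/6z).

Find x<0 with |R(x)|<1.
x=-1: |R|=0.4545
x=-2: |R|=0.2500
x=-10: |R|=0.0714
x=-100: |R|=0.1858
θ=5/6≥1/2 ⇒ |1+1/6x|<|1−5/6x| ∀x<0 ⇒ interval (−∞,0).

(−∞, 0) — no finite endpoint.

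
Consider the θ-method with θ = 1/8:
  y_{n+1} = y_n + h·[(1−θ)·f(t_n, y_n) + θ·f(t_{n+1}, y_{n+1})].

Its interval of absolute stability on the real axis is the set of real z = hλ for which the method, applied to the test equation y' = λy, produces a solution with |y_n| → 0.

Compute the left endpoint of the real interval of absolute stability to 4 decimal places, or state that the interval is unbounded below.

z* = -2.6667.

On y'=λy, z=hλ:
  y_{n+1} = y_n + z·[7/8·y_n + 1/8·y_{n+1}] ⇒ (1 − 1/8z)y_{n+1} = (1 + 7/8z)y_n
  ⇒ R(z) = (1 + 7/8z)/(1 − 1/8z).

Solve |R(x)|<1 on ℝ⁻.
x=-0.54: |R|=0.4941
R=−1: 1+7/8x = −1+1/8x ⇒ -3/4x=2 ⇒ x=2/(-3/4)=-2.6667
Confirm numerically:
  x=-2.528: |R|=0.92097 <1
  x=-1.920: |R|=0.54839 <1
  x=-1.796: |R|=0.46672 <1
  x=-1.506: |R|=0.26741 <1
  x=-3.206: |R|=1.28877 >1
  x=-3.018: |R|=1.19132 >1
So |R|<1 on (-2.6667, 0).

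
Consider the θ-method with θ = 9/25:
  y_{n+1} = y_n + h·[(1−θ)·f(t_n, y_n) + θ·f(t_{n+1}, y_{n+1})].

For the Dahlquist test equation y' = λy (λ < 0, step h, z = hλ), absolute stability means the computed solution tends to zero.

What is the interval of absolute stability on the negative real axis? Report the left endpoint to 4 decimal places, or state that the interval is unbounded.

Test eqn y'=λy, z=hλ:
  y_{n+1} = y_n + z·[16/25·y_n + 9/25·y_{n+1}] ⇒ (1 − 9/25z)y_{n+1} = (1 + 16/25z)y_n
  so R(z) = (1 + 16/25z)/(1 − 9/25z).

Find x<0 with |R(x)|<1.
x=-0.62: |R|=0.4931
R=−1: 1+16/25x = −1+9/25x ⇒ -7/25x=2 ⇒ x=2/(-7/25)=-7.1429
Confirm numerically:
  x=-6.485: |R|=0.94476 <1
  x=-5.607: |R|=0.85753 <1
  x=-5.084: |R|=0.79631 <1
  x=-3.124: |R|=0.47037 <1
  x=-7.468: |R|=1.02468 >1
  x=-7.297: |R|=1.01190 >1
Stable set (-7.1429, 0).

(-7.1429, 0).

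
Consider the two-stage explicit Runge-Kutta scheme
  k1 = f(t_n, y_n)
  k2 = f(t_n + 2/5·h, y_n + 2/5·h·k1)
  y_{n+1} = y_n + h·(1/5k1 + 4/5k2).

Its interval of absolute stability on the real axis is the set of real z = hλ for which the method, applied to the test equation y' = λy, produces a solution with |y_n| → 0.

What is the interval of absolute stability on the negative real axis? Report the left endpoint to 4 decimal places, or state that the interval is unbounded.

(-3.1250, 0).

Set f=λy, z=hλ:
  k1=λy_n ⇒ h·k1=z·y_n;  k2=λ(1+2/5z)y_n ⇒ h·k2=z(1+2/5z)y_n
  y_{n+1}/y_n = 1 + 1/5z + 4/5z(1+2/5z) = 1 + z + 8/25z²
  R(z) = 1 + z + 8/25z².

Boundary: |R(x)|=1, x<0.
x=-0.54: |R|=0.5533
R=1: x+8/25x²=0 ⇒ x=−25/8=-3.1250; min R=1−1/(4·8/25)=0.2188>−1
Confirm numerically:
  x=-2.949: |R|=0.83391 <1
  x=-2.546: |R|=0.52828 <1
  x=-2.160: |R|=0.33299 <1
  x=-1.466: |R|=0.22173 <1
  x=-3.700: |R|=1.68080 >1
  x=-3.491: |R|=1.40887 >1
  x=-3.400: |R|=1.29920 >1
So |R|<1 on (-3.1250, 0).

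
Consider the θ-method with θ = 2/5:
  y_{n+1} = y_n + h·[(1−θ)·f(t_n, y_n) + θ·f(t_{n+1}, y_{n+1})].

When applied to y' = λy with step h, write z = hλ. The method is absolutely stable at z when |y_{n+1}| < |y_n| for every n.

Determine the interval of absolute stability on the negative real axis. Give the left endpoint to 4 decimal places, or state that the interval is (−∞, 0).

(-10.0000, 0).

Test eqn y'=λy, z=hλ:
  y_{n+1} = y_n + z·[3/5·y_n + 2/5·y_{n+1}] ⇒ (1 − 2/5z)y_{n+1} = (1 + 3/5z)y_n
  R(z) = (1 + 3/5z)/(1 − 2/5z).

Need |R(x)|<1, x<0.
x=-1.05: |R|=0.2606
R=−1: 1+3/5x = −1+2/5x ⇒ -1/5x=2 ⇒ x=2/(-1/5)=-10.0000
Confirm numerically:
  x=-5.821: |R|=0.74889 <1
  x=-5.442: |R|=0.71304 <1
  x=-4.324: |R|=0.58411 <1
  x=-10.596: |R|=1.02276 >1
  x=-10.519: |R|=1.01993 >1
  x=-10.444: |R|=1.01715 >1
So |R|<1 on (-10.0000, 0).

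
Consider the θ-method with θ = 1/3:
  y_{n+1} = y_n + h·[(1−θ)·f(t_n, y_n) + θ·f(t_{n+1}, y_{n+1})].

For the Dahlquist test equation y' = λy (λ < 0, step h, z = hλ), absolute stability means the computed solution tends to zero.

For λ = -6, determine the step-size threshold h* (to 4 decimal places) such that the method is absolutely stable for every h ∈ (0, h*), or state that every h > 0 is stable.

Test eqn y'=λy, z=hλ:
  y_{n+1} = y_n + z·[2/3·y_n + 1/3·y_{n+1}] ⇒ (1 − 1/3z)y_{n+1} = (1 + 2/3z)y_n
  Hence R(z) = (1 + 2/3z)/(1 − 1/3z).

Solve |R(x)|<1 on ℝ⁻.
x=-0.39: |R|=0.6549
R=−1: 1+2/3x = −1+1/3x ⇒ -1/3x=2 ⇒ x=2/(-1/3)=-6.0000
Confirm numerically:
  x=-3.554: |R|=0.62679 <1
  x=-3.528: |R|=0.62132 <1
  x=-3.466: |R|=0.60810 <1
  x=-6.436: |R|=1.04621 >1
  x=-6.083: |R|=1.00914 >1
Stable set (-6.0000, 0).

(-6.0000,0); λ=-6 ⇒ h* = (6)/6 = 1.0000.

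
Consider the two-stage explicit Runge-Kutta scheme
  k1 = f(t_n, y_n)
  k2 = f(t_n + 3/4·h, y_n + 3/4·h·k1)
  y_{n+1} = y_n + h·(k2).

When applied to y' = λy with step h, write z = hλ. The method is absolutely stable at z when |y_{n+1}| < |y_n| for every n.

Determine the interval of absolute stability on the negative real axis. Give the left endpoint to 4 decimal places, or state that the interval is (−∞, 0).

Set f=λy, z=hλ:
  k1=λy_n ⇒ h·k1=z·y_n;  k2=λ(1+3/4z)y_n ⇒ h·k2=z(1+3/4z)y_n
  y_{n+1}/y_n = 1 + z(1+3/4z) = 1 + z + 3/4z²
  R(z) = 1 + z + 3/4z².

Boundary: |R(x)|=1, x<0.
x=-0.52: |R|=0.6828
R=1: x+3/4x²=0 ⇒ x=−4/3=-1.3333; min R=1−1/(4·3/4)=0.6667>−1
Confirm numerically:
  x=-1.288: |R|=0.95621 <1
  x=-1.177: |R|=0.86200 <1
  x=-1.043: |R|=0.77289 <1
  x=-0.715: |R|=0.66842 <1
  x=-1.711: |R|=1.48464 >1
  x=-1.631: |R|=1.36412 >1
  x=-1.448: |R|=1.12453 >1
Interval (-1.3333, 0).

z∈(-1.3333,0).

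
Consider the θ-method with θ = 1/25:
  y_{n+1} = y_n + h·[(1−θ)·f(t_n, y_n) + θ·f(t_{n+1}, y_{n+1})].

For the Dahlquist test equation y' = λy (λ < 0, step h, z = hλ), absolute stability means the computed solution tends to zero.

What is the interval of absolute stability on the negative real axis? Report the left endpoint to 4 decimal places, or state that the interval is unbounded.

Test eqn y'=λy, z=hλ:
  y_{n+1} = y_n + z·[24/25·y_n + 1/25·y_{n+1}] ⇒ (1 − 1/25z)y_{n+1} = (1 + 24/25z)y_n
  ⇒ R(z) = (1 + 24/25z)/(1 − 1/25z).

Boundary: |R(x)|=1, x<0.
x=-1.65: |R|=0.5478
R=−1: 1+24/25x = −1+1/25x ⇒ -23/25x=2 ⇒ x=2/(-23/25)=-2.1739
Confirm numerically:
  x=-2.046: |R|=0.89122 <1
  x=-1.990: |R|=0.84328 <1
  x=-1.872: |R|=0.74159 <1
  x=-1.334: |R|=0.26642 <1
  x=-2.397: |R|=1.18728 >1
  x=-2.266: |R|=1.07768 >1
Interval (-2.1739, 0).

z∈(-2.1739,0).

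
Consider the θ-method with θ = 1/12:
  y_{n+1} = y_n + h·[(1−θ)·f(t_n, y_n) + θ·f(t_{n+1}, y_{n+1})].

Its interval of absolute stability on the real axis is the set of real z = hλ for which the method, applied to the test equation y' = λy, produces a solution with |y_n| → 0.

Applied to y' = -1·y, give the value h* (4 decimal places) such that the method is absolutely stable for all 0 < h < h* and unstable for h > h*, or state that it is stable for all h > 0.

Set f=λy, z=hλ:
  y_{n+1} = y_n + z·[11/12·y_n + 1/12·y_{n+1}] ⇒ (1 − 1/12z)y_{n+1} = (1 + 11/12z)y_n
  R(z) = (1 + 11/12z)/(1 − 1/12z).

Need |R(x)|<1, x<0.
x=-1.11: |R|=0.0160
R=−1: 1+11/12x = −1+1/12x ⇒ -5/6x=2 ⇒ x=2/(-5/6)=-2.4000
Confirm numerically:
  x=-1.779: |R|=0.54931 <1
  x=-1.636: |R|=0.43972 <1
  x=-1.453: |R|=0.29607 <1
  x=-2.988: |R|=1.39231 >1
  x=-2.585: |R|=1.12684 >1
  x=-2.428: |R|=1.01941 >1
So |R|<1 on (-2.4000, 0).

(-2.4000,0); λ=-1 ⇒ h* = (12/5)/1 = 2.4000.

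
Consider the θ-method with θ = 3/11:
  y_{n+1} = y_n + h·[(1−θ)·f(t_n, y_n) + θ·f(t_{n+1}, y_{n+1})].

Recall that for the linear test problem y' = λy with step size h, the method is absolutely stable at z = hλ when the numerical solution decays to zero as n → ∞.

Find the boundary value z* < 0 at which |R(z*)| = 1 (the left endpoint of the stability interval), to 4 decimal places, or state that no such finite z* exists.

Test eqn y'=λy, z=hλ:
  y_{n+1} = y_n + z·[8/11·y_n + 3/11·y_{n+1}] ⇒ (1 − 3/11z)y_{n+1} = (1 + 8/11z)y_n
  so R(z) = (1 + 8/11z)/(1 − 3/11z).

Boundary: |R(x)|=1, x<0.
x=-0.91: |R|=0.2709
R=−1: 1+8/11x = −1+3/11x ⇒ -5/11x=2 ⇒ x=2/(-5/11)=-4.4000
Confirm numerically:
  x=-4.357: |R|=0.99107 <1
  x=-3.714: |R|=0.84509 <1
  x=-3.325: |R|=0.74374 <1
  x=-4.969: |R|=1.10982 >1
  x=-4.814: |R|=1.08136 >1
  x=-4.493: |R|=1.01900 >1
Interval (-4.4000, 0).

z* = -4.4000.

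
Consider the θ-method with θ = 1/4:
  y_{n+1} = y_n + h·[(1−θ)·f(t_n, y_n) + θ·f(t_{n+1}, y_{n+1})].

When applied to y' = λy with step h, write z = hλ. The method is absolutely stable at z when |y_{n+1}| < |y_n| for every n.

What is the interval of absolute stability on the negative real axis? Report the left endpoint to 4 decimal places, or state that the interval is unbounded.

z∈(-4.0000,0).

Test eqn y'=λy, z=hλ:
  y_{n+1} = y_n + z·[3/4·y_n + 1/4·y_{n+1}] ⇒ (1 − 1/4z)y_{n+1} = (1 + 3/4z)y_n
  R(z) = (1 + 3/4z)/(1 − 1/4z).

Find x<0 with |R(x)|<1.
x=-0.45: |R|=0.5955
R=−1: 1+3/4x = −1+1/4x ⇒ -1/2x=2 ⇒ x=2/(-1/2)=-4.0000
Confirm numerically:
  x=-3.763: |R|=0.93894 <1
  x=-3.540: |R|=0.87798 <1
  x=-2.661: |R|=0.59796 <1
  x=-4.236: |R|=1.05731 >1
  x=-4.219: |R|=1.05329 >1
  x=-4.105: |R|=1.02591 >1
Stable set (-4.0000, 0).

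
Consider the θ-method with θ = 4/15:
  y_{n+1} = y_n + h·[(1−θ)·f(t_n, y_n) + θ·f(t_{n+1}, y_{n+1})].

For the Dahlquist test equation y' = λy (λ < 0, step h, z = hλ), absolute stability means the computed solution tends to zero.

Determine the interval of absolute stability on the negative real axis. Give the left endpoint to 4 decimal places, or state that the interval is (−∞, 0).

z∈(-4.2857,0).

Set f=λy, z=hλ:
  y_{n+1} = y_n + z·[11/15·y_n + 4/15·y_{n+1}] ⇒ (1 − 4/15z)y_{n+1} = (1 + 11/15z)y_n
  so R(z) = (1 + 11/15z)/(1 − 4/15z).

Find x<0 with |R(x)|<1.
x=-0.98: |R|=0.2230
R=−1: 1+11/15x = −1+4/15x ⇒ -7/15x=2 ⇒ x=2/(-7/15)=-4.2857
Confirm numerically:
  x=-4.023: |R|=0.94085 <1
  x=-2.450: |R|=0.48185 <1
  x=-2.078: |R|=0.33708 <1
  x=-1.826: |R|=0.22803 <1
  x=-4.514: |R|=1.04834 >1
  x=-4.485: |R|=1.04235 >1
  x=-4.319: |R|=1.00722 >1
Stable set (-4.2857, 0).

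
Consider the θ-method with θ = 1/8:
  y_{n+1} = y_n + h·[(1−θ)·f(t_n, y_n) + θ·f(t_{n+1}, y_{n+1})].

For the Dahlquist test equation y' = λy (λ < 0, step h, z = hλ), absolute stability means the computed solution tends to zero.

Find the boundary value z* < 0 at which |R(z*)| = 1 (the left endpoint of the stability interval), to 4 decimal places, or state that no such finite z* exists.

z* = -2.6667.

Test eqn y'=λy, z=hλ:
  y_{n+1} = y_n + z·[7/8·y_n + 1/8·y_{n+1}] ⇒ (1 − 1/8z)y_{n+1} = (1 + 7/8z)y_n
  ⇒ R(z) = (1 + 7/8z)/(1 − 1/8z).

Find x<0 with |R(x)|<1.
x=-1.6: |R|=0.3333
R=−1: 1+7/8x = −1+1/8x ⇒ -3/4x=2 ⇒ x=2/(-3/4)=-2.6667
Confirm numerically:
  x=-2.121: |R|=0.67651 <1
  x=-2.046: |R|=0.62931 <1
  x=-1.480: |R|=0.24895 <1
  x=-3.207: |R|=1.28928 >1
  x=-3.001: |R|=1.18235 >1
  x=-2.732: |R|=1.03653 >1
So |R|<1 on (-2.6667, 0).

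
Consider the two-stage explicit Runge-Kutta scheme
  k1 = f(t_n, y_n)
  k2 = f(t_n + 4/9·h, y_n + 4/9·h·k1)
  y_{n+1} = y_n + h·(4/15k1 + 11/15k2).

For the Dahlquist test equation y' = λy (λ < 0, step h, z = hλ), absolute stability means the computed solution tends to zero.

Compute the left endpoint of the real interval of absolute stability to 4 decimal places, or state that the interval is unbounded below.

Test eqn y'=λy, z=hλ:
  k1=λy_n ⇒ h·k1=z·y_n;  k2=λ(1+4/9z)y_n ⇒ h·k2=z(1+4/9z)y_n
  y_{n+1}/y_n = 1 + 4/15z + 11/15z(1+4/9z) = 1 + z + 44/135z²
  Hence R(z) = 1 + z + 44/135z².

Boundary: |R(x)|=1, x<0.
x=-1.66: |R|=0.2381
R=1: x+44/135x²=0 ⇒ x=−135/44=-3.0682; min R=1−1/(4·44/135)=0.2330>−1
Confirm numerically:
  x=-2.409: |R|=0.48244 <1
  x=-1.716: |R|=0.24374 <1
  x=-1.265: |R|=0.25655 <1
  x=-1.256: |R|=0.25816 <1
  x=-3.484: |R|=1.47217 >1
  x=-3.311: |R|=1.26203 >1
  x=-3.291: |R|=1.23900 >1
Interval (-3.0682, 0).

z* = -3.0682.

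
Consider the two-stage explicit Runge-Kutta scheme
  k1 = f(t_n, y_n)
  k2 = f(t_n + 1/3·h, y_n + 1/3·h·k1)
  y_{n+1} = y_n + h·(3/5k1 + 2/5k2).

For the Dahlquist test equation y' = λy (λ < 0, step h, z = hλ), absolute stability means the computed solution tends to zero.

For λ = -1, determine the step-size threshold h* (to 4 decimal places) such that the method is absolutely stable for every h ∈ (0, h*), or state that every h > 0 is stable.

(-7.5000,0); λ=-1 ⇒ h* = (15/2)/1 = 7.5000.

With y'=λy (z=hλ):
  k1=λy_n ⇒ h·k1=z·y_n;  k2=λ(1+1/3z)y_n ⇒ h·k2=z(1+1/3z)y_n
  y_{n+1}/y_n = 1 + 3/5z + 2/5z(1+1/3z) = 1 + z + 2/15z²
  so R(z) = 1 + z + 2/15z².

Boundary: |R(x)|=1, x<0.
x=-1.38: |R|=0.1261
R=1: x+2/15x²=0 ⇒ x=−15/2=-7.5000; min R=1−1/(4·2/15)=-0.8750>−1
Confirm numerically:
  x=-6.687: |R|=0.27513 <1
  x=-4.354: |R|=0.82636 <1
  x=-4.294: |R|=0.83554 <1
  x=-7.817: |R|=1.33040 >1
  x=-7.721: |R|=1.22751 >1
  x=-7.652: |R|=1.15508 >1
Stable set (-7.5000, 0).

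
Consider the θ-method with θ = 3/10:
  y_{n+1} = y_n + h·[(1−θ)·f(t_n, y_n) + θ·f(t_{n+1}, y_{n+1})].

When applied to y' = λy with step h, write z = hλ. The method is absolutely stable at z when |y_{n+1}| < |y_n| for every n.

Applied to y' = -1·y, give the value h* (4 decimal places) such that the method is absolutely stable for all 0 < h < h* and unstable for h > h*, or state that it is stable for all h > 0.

(-5.0000,0); λ=-1 ⇒ h* = (5)/1 = 5.0000.

With y'=λy (z=hλ):
  y_{n+1} = y_n + z·[7/10·y_n + 3/10·y_{n+1}] ⇒ (1 − 3/10z)y_{n+1} = (1 + 7/10z)y_n
  Hence R(z) = (1 + 7/10z)/(1 − 3/10z).

Solve |R(x)|<1 on ℝ⁻.
x=-0.81: |R|=0.3484
R=−1: 1+7/10x = −1+3/10x ⇒ -2/5x=2 ⇒ x=2/(-2/5)=-5.0000
Confirm numerically:
  x=-4.646: |R|=0.94085 <1
  x=-4.056: |R|=0.82966 <1
  x=-3.459: |R|=0.69750 <1
  x=-2.491: |R|=0.42563 <1
  x=-5.469: |R|=1.07104 >1
  x=-5.362: |R|=1.05551 >1
  x=-5.084: |R|=1.01331 >1
So |R|<1 on (-5.0000, 0).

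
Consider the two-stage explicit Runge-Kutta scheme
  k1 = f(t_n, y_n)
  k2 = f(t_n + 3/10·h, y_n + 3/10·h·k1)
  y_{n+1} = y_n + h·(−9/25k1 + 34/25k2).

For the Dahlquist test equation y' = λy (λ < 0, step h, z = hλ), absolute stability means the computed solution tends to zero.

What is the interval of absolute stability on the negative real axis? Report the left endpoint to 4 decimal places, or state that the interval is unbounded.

Test eqn y'=λy, z=hλ:
  k1=λy_n ⇒ h·k1=z·y_n;  k2=λ(1+3/10z)y_n ⇒ h·k2=z(1+3/10z)y_n
  y_{n+1}/y_n = 1 − 9/25z + 34/25z(1+3/10z) = 1 + z + 51/125z²
  R(z) = 1 + z + 51/125z².

Solve |R(x)|<1 on ℝ⁻.
x=-1.48: |R|=0.4137
R=1: x+51/125x²=0 ⇒ x=−125/51=-2.4510; min R=1−1/(4·51/125)=0.3873>−1
Confirm numerically:
  x=-2.198: |R|=0.77313 <1
  x=-1.695: |R|=0.47719 <1
  x=-1.166: |R|=0.38870 <1
  x=-2.877: |R|=1.50007 >1
  x=-2.840: |R|=1.45076 >1
  x=-2.541: |R|=1.09333 >1
So |R|<1 on (-2.4510, 0).

z∈(-2.4510,0).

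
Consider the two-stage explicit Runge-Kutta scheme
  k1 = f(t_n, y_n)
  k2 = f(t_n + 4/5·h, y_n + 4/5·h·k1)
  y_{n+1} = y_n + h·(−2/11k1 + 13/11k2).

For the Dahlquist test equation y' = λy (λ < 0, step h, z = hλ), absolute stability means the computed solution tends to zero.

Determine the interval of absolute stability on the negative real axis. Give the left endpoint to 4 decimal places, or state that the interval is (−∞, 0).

(-1.0577, 0).

With y'=λy (z=hλ):
  k1=λy_n ⇒ h·k1=z·y_n;  k2=λ(1+4/5z)y_n ⇒ h·k2=z(1+4/5z)y_n
  y_{n+1}/y_n = 1 − 2/11z + 13/11z(1+4/5z) = 1 + z + 52/55z²
  Hence R(z) = 1 + z + 52/55z².

Need |R(x)|<1, x<0.
x=-0.81: |R|=0.8103
R=1: x+52/55x²=0 ⇒ x=−55/52=-1.0577; min R=1−1/(4·52/55)=0.7356>−1
Confirm numerically:
  x=-0.970: |R|=0.91958 <1
  x=-0.841: |R|=0.82770 <1
  x=-0.774: |R|=0.79240 <1
  x=-1.471: |R|=1.57481 >1
  x=-1.171: |R|=1.12545 >1
Stable set (-1.0577, 0).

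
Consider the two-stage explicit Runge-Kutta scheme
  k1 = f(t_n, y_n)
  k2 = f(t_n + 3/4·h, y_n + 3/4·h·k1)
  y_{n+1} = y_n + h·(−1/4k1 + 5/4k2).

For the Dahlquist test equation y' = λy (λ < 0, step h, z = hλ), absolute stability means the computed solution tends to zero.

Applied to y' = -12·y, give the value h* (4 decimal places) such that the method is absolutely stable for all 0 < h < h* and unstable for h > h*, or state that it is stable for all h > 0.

Test eqn y'=λy, z=hλ:
  k1=λy_n ⇒ h·k1=z·y_n;  k2=λ(1+3/4z)y_n ⇒ h·k2=z(1+3/4z)y_n
  y_{n+1}/y_n = 1 − 1/4z + 5/4z(1+3/4z) = 1 + z + 15/16z²
  R(z) = 1 + z + 15/16z².

Find x<0 with |R(x)|<1.
x=-1.07: |R|=1.0033
R=1: x+15/16x²=0 ⇒ x=−16/15=-1.0667; min R=1−1/(4·15/16)=0.7333>−1
Confirm numerically:
  x=-0.983: |R|=0.92290 <1
  x=-0.931: |R|=0.88159 <1
  x=-0.871: |R|=0.84023 <1
  x=-0.587: |R|=0.73603 <1
  x=-1.660: |R|=1.92337 >1
  x=-1.587: |R|=1.77416 >1
  x=-1.108: |R|=1.04294 >1
Stable set (-1.0667, 0).

(-1.0667,0); λ=-12 ⇒ h* = (16/15)/12 = 0.0889.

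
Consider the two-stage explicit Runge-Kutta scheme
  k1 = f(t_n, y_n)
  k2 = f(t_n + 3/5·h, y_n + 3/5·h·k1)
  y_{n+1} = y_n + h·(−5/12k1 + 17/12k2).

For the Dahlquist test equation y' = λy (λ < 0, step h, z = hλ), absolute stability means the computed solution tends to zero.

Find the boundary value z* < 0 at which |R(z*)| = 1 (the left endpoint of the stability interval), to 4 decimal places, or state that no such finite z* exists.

Set f=λy, z=hλ:
  k1=λy_n ⇒ h·k1=z·y_n;  k2=λ(1+3/5z)y_n ⇒ h·k2=z(1+3/5z)y_n
  y_{n+1}/y_n = 1 − 5/12z + 17/12z(1+3/5z) = 1 + z + 17/20z²
  so R(z) = 1 + z + 17/20z².

Boundary: |R(x)|=1, x<0.
x=-1.02: |R|=0.8643
R=1: x+17/20x²=0 ⇒ x=−20/17=-1.1765; min R=1−1/(4·17/20)=0.7059>−1
Confirm numerically:
  x=-0.802: |R|=0.74472 <1
  x=-0.785: |R|=0.73879 <1
  x=-0.720: |R|=0.72064 <1
  x=-0.558: |R|=0.70666 <1
  x=-1.675: |R|=1.70978 >1
  x=-1.621: |R|=1.61249 >1
  x=-1.512: |R|=1.43122 >1
Stable set (-1.1765, 0).

z* = -1.1765.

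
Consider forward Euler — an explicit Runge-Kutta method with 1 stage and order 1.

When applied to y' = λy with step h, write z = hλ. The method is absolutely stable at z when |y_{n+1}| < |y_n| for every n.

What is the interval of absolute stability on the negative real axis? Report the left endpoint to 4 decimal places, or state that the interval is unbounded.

Set f=λy, z=hλ:
  order 1, 1-stage ⇒ R(z)=1+z
  (e.g. R(-1.34)=-0.34000, |R|=0.34000)

Find x<0 with |R(x)|<1.
x=-1.34: |R|=0.3400
|R(-1.56)|=0.5600 |R(-1.44)|=0.4400 |R(-1.42)|=0.4200
Bisect:
  x_lo=-2.4780 |R|=1.4780  x_hi=-0.1981 |R|=0.8019
  mid=-1.33806 |R|=0.33806 →hi
  mid=-1.90804 |R|=0.90804 →hi
  mid=-2.19304 |R|=1.19304 →lo
  mid=-2.05054 |R|=1.05054 →lo
  mid=-1.97929 |R|=0.97929 →hi
  mid=-2.01492 |R|=1.01492 →lo
  mid=-1.99711 |R|=0.99711 →hi
  mid=-2.00601 |R|=1.00601 →lo
  ...
  [-2.00003,-1.99989] ⇒ x*=-2.0000
Stable set (-2.0000, 0).

(-2.0000, 0).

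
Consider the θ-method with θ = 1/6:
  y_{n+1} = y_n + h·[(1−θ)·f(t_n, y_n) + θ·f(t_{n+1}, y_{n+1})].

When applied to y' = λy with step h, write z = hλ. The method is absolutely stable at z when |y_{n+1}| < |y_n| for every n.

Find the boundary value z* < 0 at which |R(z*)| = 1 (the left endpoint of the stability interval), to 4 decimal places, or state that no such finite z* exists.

On y'=λy, z=hλ:
  y_{n+1} = y_n + z·[5/6·y_n + 1/6·y_{n+1}] ⇒ (1 − 1/6z)y_{n+1} = (1 + 5/6z)y_n
  R(z) = (1 + 5/6z)/(1 − 1/6z).

Boundary: |R(x)|=1, x<0.
x=-0.9: |R|=0.2174
R=−1: 1+5/6x = −1+1/6x ⇒ -2/3x=2 ⇒ x=2/(-2/3)=-3.0000
Confirm numerically:
  x=-1.970: |R|=0.48306 <1
  x=-1.833: |R|=0.40406 <1
  x=-1.360: |R|=0.10870 <1
  x=-3.434: |R|=1.18402 >1
  x=-3.315: |R|=1.13527 >1
  x=-3.218: |R|=1.09460 >1
Stable set (-3.0000, 0).

z* = -3.0000.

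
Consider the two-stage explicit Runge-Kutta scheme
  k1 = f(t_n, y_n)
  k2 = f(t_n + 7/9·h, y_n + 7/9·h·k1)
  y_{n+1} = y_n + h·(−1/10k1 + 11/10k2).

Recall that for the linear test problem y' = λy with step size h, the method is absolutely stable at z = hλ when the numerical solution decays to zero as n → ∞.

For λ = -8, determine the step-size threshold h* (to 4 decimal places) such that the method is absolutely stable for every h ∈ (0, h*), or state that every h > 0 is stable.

(-1.1688,0); λ=-8 ⇒ h* = (90/77)/8 = 0.1461.

With y'=λy (z=hλ):
  k1=λy_n ⇒ h·k1=z·y_n;  k2=λ(1+7/9z)y_n ⇒ h·k2=z(1+7/9z)y_n
  y_{n+1}/y_n = 1 − 1/10z + 11/10z(1+7/9z) = 1 + z + 77/90z²
  Hence R(z) = 1 + z + 77/90z².

Boundary: |R(x)|=1, x<0.
x=-1.25: |R|=1.0868
R=1: x+77/90x²=0 ⇒ x=−90/77=-1.1688; min R=1−1/(4·77/90)=0.7078>−1
Confirm numerically:
  x=-0.871: |R|=0.77806 <1
  x=-0.638: |R|=0.71025 <1
  x=-0.598: |R|=0.70795 <1
  x=-1.616: |R|=1.61825 >1
  x=-1.585: |R|=1.56435 >1
  x=-1.467: |R|=1.37423 >1
Stable set (-1.1688, 0).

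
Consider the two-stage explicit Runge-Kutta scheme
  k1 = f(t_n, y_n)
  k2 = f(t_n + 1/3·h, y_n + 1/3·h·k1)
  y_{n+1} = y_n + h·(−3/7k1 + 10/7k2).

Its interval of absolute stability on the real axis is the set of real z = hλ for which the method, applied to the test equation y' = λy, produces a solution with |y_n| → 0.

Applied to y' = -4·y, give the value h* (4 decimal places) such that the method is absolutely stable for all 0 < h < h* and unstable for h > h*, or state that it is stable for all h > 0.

(-2.1000,0); λ=-4 ⇒ h* = (21/10)/4 = 0.5250.

With y'=λy (z=hλ):
  k1=λy_n ⇒ h·k1=z·y_n;  k2=λ(1+1/3z)y_n ⇒ h·k2=z(1+1/3z)y_n
  y_{n+1}/y_n = 1 − 3/7z + 10/7z(1+1/3z) = 1 + z + 10/21z²
  so R(z) = 1 + z + 10/21z².

Find x<0 with |R(x)|<1.
x=-1.41: |R|=0.5367
R=1: x+10/21x²=0 ⇒ x=−21/10=-2.1000; min R=1−1/(4·10/21)=0.4750>−1
Confirm numerically:
  x=-1.842: |R|=0.77370 <1
  x=-1.676: |R|=0.66161 <1
  x=-1.094: |R|=0.47592 <1
  x=-2.498: |R|=1.47343 >1
  x=-2.453: |R|=1.41234 >1
So |R|<1 on (-2.1000, 0).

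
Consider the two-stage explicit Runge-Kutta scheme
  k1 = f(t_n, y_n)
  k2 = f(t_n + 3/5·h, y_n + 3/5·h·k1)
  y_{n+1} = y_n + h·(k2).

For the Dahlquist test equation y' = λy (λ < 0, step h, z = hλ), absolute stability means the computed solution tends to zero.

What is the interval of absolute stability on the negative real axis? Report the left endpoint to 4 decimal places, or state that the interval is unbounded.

With y'=λy (z=hλ):
  k1=λy_n ⇒ h·k1=z·y_n;  k2=λ(1+3/5z)y_n ⇒ h·k2=z(1+3/5z)y_n
  y_{n+1}/y_n = 1 + z(1+3/5z) = 1 + z + 3/5z²
  so R(z) = 1 + z + 3/5z².

Boundary: |R(x)|=1, x<0.
x=-1.39: |R|=0.7693
R=1: x+3/5x²=0 ⇒ x=−5/3=-1.6667; min R=1−1/(4·3/5)=0.5833>−1
Confirm numerically:
  x=-1.524: |R|=0.86955 <1
  x=-1.337: |R|=0.73554 <1
  x=-0.724: |R|=0.59051 <1
  x=-2.216: |R|=1.73039 >1
  x=-1.940: |R|=1.31816 >1
Stable set (-1.6667, 0).

(-1.6667, 0).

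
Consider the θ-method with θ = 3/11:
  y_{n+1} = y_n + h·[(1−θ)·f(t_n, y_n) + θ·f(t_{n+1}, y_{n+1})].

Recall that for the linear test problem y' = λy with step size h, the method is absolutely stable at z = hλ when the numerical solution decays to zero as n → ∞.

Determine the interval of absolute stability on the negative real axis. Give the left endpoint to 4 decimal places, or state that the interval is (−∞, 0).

With y'=λy (z=hλ):
  y_{n+1} = y_n + z·[8/11·y_n + 3/11·y_{n+1}] ⇒ (1 − 3/11z)y_{n+1} = (1 + 8/11z)y_n
  Hence R(z) = (1 + 8/11z)/(1 − 3/11z).

Need |R(x)|<1, x<0.
x=-1.43: |R|=0.0288
R=−1: 1+8/11x = −1+3/11x ⇒ -5/11x=2 ⇒ x=2/(-5/11)=-4.4000
Confirm numerically:
  x=-3.957: |R|=0.90315 <1
  x=-2.604: |R|=0.52265 <1
  x=-2.534: |R|=0.49844 <1
  x=-2.396: |R|=0.44909 <1
  x=-4.965: |R|=1.10909 >1
  x=-4.557: |R|=1.03182 >1
  x=-4.544: |R|=1.02923 >1
Interval (-4.4000, 0).

z∈(-4.4000,0).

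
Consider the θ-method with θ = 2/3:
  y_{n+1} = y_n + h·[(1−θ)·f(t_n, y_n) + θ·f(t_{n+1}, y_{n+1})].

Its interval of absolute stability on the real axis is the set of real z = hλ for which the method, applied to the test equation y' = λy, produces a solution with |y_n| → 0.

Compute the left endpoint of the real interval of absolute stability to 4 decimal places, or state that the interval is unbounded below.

Set f=λy, z=hλ:
  y_{n+1} = y_n + z·[1/3·y_n + 2/3·y_{n+1}] ⇒ (1 − 2/3z)y_{n+1} = (1 + 1/3z)y_n
  ⇒ R(z) = (1 + 1/3z)/(1 − 2/3z).

Boundary: |R(x)|=1, x<0.
x=-0.5: |R|=0.6250
x=-2: |R|=0.1429
x=-10: |R|=0.3043
x=-100: |R|=0.4778
θ=2/3≥1/2 ⇒ |1+1/3x|<|1−2/3x| ∀x<0 ⇒ interval (−∞,0).

interval (−∞, 0).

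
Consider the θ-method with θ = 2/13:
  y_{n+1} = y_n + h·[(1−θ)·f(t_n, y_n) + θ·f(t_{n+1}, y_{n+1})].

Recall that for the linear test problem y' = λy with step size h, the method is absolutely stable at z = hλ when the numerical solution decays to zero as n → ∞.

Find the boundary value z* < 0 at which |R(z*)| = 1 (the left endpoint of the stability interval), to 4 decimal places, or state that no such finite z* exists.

On y'=λy, z=hλ:
  y_{n+1} = y_n + z·[11/13·y_n + 2/13·y_{n+1}] ⇒ (1 − 2/13z)y_{n+1} = (1 + 11/13z)y_n
  Hence R(z) = (1 + 11/13z)/(1 − 2/13z).

Need |R(x)|<1, x<0.
x=-0.35: |R|=0.6679
R=−1: 1+11/13x = −1+2/13x ⇒ -9/13x=2 ⇒ x=2/(-9/13)=-2.8889
Confirm numerically:
  x=-2.624: |R|=0.86936 <1
  x=-2.264: |R|=0.67914 <1
  x=-2.093: |R|=0.58321 <1
  x=-1.323: |R|=0.09926 <1
  x=-3.249: |R|=1.16622 >1
  x=-3.225: |R|=1.15553 >1
  x=-2.985: |R|=1.04560 >1
Interval (-2.8889, 0).

left endpoint -2.8889.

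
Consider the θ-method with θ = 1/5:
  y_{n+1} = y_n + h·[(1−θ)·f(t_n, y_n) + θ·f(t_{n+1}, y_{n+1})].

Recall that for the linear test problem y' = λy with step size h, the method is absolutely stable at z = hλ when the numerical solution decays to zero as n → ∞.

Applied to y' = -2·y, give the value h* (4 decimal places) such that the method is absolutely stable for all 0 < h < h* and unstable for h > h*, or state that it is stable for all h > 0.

With y'=λy (z=hλ):
  y_{n+1} = y_n + z·[4/5·y_n + 1/5·y_{n+1}] ⇒ (1 − 1/5z)y_{n+1} = (1 + 4/5z)y_n
  ⇒ R(z) = (1 + 4/5z)/(1 − 1/5z).

Need |R(x)|<1, x<0.
x=-1.56: |R|=0.1890
R=−1: 1+4/5x = −1+1/5x ⇒ -3/5x=2 ⇒ x=2/(-3/5)=-3.3333
Confirm numerically:
  x=-3.200: |R|=0.95122 <1
  x=-3.078: |R|=0.90517 <1
  x=-2.158: |R|=0.50740 <1
  x=-2.032: |R|=0.44482 <1
  x=-3.849: |R|=1.17482 >1
  x=-3.661: |R|=1.11350 >1
Stable set (-3.3333, 0).

(-3.3333,0); λ=-2 ⇒ h* = (10/3)/2 = 1.6667.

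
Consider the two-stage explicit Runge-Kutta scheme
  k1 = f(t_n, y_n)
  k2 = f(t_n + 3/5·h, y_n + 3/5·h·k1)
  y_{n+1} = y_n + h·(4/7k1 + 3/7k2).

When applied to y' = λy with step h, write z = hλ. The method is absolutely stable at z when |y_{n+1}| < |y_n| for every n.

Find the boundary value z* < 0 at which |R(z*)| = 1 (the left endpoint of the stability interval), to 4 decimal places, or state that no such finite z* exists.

Test eqn y'=λy, z=hλ:
  k1=λy_n ⇒ h·k1=z·y_n;  k2=λ(1+3/5z)y_n ⇒ h·k2=z(1+3/5z)y_n
  y_{n+1}/y_n = 1 + 4/7z + 3/7z(1+3/5z) = 1 + z + 9/35z²
  Hence R(z) = 1 + z + 9/35z².

Find x<0 with |R(x)|<1.
x=-1.46: |R|=0.0881
R=1: x+9/35x²=0 ⇒ x=−35/9=-3.8889; min R=1−1/(4·9/35)=0.0278>−1
Confirm numerically:
  x=-3.715: |R|=0.83389 <1
  x=-2.254: |R|=0.05242 <1
  x=-1.859: |R|=0.02966 <1
  x=-4.431: |R|=1.61768 >1
  x=-4.065: |R|=1.18409 >1
So |R|<1 on (-3.8889, 0).

z* = -3.8889.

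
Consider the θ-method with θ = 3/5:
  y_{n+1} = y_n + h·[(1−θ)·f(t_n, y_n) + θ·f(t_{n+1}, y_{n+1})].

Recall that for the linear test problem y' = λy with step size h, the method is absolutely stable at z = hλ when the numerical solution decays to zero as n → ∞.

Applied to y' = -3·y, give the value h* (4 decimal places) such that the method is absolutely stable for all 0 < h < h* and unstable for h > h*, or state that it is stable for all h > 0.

With y'=λy (z=hλ):
  y_{n+1} = y_n + z·[2/5·y_n + 3/5·y_{n+1}] ⇒ (1 − 3/5z)y_{n+1} = (1 + 2/5z)y_n
  ⇒ R(z) = (1 + 2/5z)/(1 − 3/5z).

Need |R(x)|<1, x<0.
x=-1.12: |R|=0.3301
x=-2: |R|=0.0909
x=-10: |R|=0.4286
x=-100: |R|=0.6393
θ=3/5≥1/2 ⇒ |1+2/5x|<|1−3/5x| ∀x<0 ⇒ stable on all of ℝ⁻.

unbounded; (−∞, 0). Any h>0 works for λ=-3.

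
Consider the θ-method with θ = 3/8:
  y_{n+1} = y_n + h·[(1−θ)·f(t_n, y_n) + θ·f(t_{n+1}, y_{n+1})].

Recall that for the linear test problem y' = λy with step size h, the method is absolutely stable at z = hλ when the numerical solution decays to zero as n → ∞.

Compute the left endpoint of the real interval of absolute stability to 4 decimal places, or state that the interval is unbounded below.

On y'=λy, z=hλ:
  y_{n+1} = y_n + z·[5/8·y_n + 3/8·y_{n+1}] ⇒ (1 − 3/8z)y_{n+1} = (1 + 5/8z)y_n
  so R(z) = (1 + 5/8z)/(1 − 3/8z).

Solve |R(x)|<1 on ℝ⁻.
x=-0.89: |R|=0.3327
R=−1: 1+5/8x = −1+3/8x ⇒ -1/4x=2 ⇒ x=2/(-1/4)=-8.0000
Confirm numerically:
  x=-7.557: |R|=0.97111 <1
  x=-5.722: |R|=0.81896 <1
  x=-3.392: |R|=0.49296 <1
  x=-3.372: |R|=0.48907 <1
  x=-8.491: |R|=1.02934 >1
  x=-8.350: |R|=1.02118 >1
  x=-8.047: |R|=1.00292 >1
Stable set (-8.0000, 0).

z* = -8.0000.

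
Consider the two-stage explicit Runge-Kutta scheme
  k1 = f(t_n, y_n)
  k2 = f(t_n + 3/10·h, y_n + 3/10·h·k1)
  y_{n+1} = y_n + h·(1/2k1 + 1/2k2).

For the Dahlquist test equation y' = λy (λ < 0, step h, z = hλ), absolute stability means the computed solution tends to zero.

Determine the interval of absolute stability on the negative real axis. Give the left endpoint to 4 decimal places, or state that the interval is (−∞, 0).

(-6.6667, 0).

On y'=λy, z=hλ:
  k1=λy_n ⇒ h·k1=z·y_n;  k2=λ(1+3/10z)y_n ⇒ h·k2=z(1+3/10z)y_n
  y_{n+1}/y_n = 1 + 1/2z + 1/2z(1+3/10z) = 1 + z + 3/20z²
  R(z) = 1 + z + 3/20z².

Find x<0 with |R(x)|<1.
x=-1.33: |R|=0.0647
R=1: x+3/20x²=0 ⇒ x=−20/3=-6.6667; min R=1−1/(4·3/20)=-0.6667>−1
Confirm numerically:
  x=-5.930: |R|=0.34473 <1
  x=-4.178: |R|=0.55965 <1
  x=-3.750: |R|=0.64062 <1
  x=-7.242: |R|=1.62498 >1
  x=-7.016: |R|=1.36764 >1
So |R|<1 on (-6.6667, 0).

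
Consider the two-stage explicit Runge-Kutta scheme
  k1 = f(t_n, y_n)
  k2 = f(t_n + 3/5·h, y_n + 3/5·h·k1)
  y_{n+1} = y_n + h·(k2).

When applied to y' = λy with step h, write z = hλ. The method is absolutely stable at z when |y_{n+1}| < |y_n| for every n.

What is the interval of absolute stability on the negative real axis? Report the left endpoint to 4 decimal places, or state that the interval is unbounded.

z∈(-1.6667,0).

On y'=λy, z=hλ:
  k1=λy_n ⇒ h·k1=z·y_n;  k2=λ(1+3/5z)y_n ⇒ h·k2=z(1+3/5z)y_n
  y_{n+1}/y_n = 1 + z(1+3/5z) = 1 + z + 3/5z²
  R(z) = 1 + z + 3/5z².

Boundary: |R(x)|=1, x<0.
x=-1.39: |R|=0.7693
R=1: x+3/5x²=0 ⇒ x=−5/3=-1.6667; min R=1−1/(4·3/5)=0.5833>−1
Confirm numerically:
  x=-1.402: |R|=0.77736 <1
  x=-1.296: |R|=0.71177 <1
  x=-1.214: |R|=0.67028 <1
  x=-2.183: |R|=1.67629 >1
  x=-2.142: |R|=1.61090 >1
  x=-1.866: |R|=1.22317 >1
Stable set (-1.6667, 0).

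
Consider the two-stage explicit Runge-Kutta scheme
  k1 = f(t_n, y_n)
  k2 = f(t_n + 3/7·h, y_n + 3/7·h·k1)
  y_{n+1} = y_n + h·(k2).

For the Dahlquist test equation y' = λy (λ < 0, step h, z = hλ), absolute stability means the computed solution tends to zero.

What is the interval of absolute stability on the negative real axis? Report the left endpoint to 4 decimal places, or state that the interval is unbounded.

(-2.3333, 0).

With y'=λy (z=hλ):
  k1=λy_n ⇒ h·k1=z·y_n;  k2=λ(1+3/7z)y_n ⇒ h·k2=z(1+3/7z)y_n
  y_{n+1}/y_n = 1 + z(1+3/7z) = 1 + z + 3/7z²
  so R(z) = 1 + z + 3/7z².

Find x<0 with |R(x)|<1.
x=-0.43: |R|=0.6492
R=1: x+3/7x²=0 ⇒ x=−7/3=-2.3333; min R=1−1/(4·3/7)=0.4167>−1
Confirm numerically:
  x=-2.246: |R|=0.91594 <1
  x=-1.527: |R|=0.47231 <1
  x=-1.182: |R|=0.41677 <1
  x=-1.055: |R|=0.42201 <1
  x=-2.801: |R|=1.56140 >1
  x=-2.492: |R|=1.16946 >1
  x=-2.424: |R|=1.09419 >1
Stable set (-2.3333, 0).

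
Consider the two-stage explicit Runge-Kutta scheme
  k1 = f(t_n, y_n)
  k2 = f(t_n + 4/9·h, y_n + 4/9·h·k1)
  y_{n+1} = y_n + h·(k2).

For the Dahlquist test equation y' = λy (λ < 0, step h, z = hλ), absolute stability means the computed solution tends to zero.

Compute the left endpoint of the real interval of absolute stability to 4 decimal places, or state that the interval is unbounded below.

z* = -2.2500.

With y'=λy (z=hλ):
  k1=λy_n ⇒ h·k1=z·y_n;  k2=λ(1+4/9z)y_n ⇒ h·k2=z(1+4/9z)y_n
  y_{n+1}/y_n = 1 + z(1+4/9z) = 1 + z + 4/9z²
  ⇒ R(z) = 1 + z + 4/9z².

Need |R(x)|<1, x<0.
x=-1.45: |R|=0.4844
R=1: x+4/9x²=0 ⇒ x=−9/4=-2.2500; min R=1−1/(4·4/9)=0.4375>−1
Confirm numerically:
  x=-1.689: |R|=0.57888 <1
  x=-1.544: |R|=0.51553 <1
  x=-0.930: |R|=0.45440 <1
  x=-2.569: |R|=1.36423 >1
  x=-2.488: |R|=1.26318 >1
Stable set (-2.2500, 0).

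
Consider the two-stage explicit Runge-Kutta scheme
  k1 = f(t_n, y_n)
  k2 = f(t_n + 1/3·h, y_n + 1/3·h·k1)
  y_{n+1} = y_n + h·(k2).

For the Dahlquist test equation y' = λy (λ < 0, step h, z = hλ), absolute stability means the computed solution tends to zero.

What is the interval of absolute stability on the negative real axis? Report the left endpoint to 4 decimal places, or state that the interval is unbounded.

With y'=λy (z=hλ):
  k1=λy_n ⇒ h·k1=z·y_n;  k2=λ(1+1/3z)y_n ⇒ h·k2=z(1+1/3z)y_n
  y_{n+1}/y_n = 1 + z(1+1/3z) = 1 + z + 1/3z²
  ⇒ R(z) = 1 + z + 1/3z².

Boundary: |R(x)|=1, x<0.
x=-0.4: |R|=0.6533
R=1: x+1/3x²=0 ⇒ x=−3=-3.0000; min R=1−1/(4·1/3)=0.2500>−1
Confirm numerically:
  x=-2.903: |R|=0.90614 <1
  x=-2.552: |R|=0.61890 <1
  x=-2.097: |R|=0.36880 <1
  x=-2.095: |R|=0.36801 <1
  x=-3.262: |R|=1.28488 >1
  x=-3.037: |R|=1.03746 >1
Stable set (-3.0000, 0).

z∈(-3.0000,0).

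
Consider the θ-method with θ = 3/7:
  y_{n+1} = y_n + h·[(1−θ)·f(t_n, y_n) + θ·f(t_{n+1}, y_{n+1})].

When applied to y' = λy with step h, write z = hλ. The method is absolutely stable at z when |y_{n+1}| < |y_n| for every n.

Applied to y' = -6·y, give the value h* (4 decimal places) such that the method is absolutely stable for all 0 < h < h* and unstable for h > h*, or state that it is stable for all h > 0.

(-14.0000,0); λ=-6 ⇒ h* = (14)/6 = 2.3333.

Set f=λy, z=hλ:
  y_{n+1} = y_n + z·[4/7·y_n + 3/7·y_{n+1}] ⇒ (1 − 3/7z)y_{n+1} = (1 + 4/7z)y_n
  R(z) = (1 + 4/7z)/(1 − 3/7z).

Find x<0 with |R(x)|<1.
x=-1.31: |R|=0.1610
R=−1: 1+4/7x = −1+3/7x ⇒ -1/7x=2 ⇒ x=2/(-1/7)=-14.0000
Confirm numerically:
  x=-13.800: |R|=0.99587 <1
  x=-12.629: |R|=0.96946 <1
  x=-6.614: |R|=0.72483 <1
  x=-14.505: |R|=1.01000 >1
  x=-14.479: |R|=1.00950 >1
Stable set (-14.0000, 0).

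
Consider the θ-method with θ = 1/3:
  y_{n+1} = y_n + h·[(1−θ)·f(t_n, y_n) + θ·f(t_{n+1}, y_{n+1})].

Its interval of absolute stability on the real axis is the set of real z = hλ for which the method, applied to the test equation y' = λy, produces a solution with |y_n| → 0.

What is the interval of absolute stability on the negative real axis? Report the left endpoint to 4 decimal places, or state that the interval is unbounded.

On y'=λy, z=hλ:
  y_{n+1} = y_n + z·[2/3·y_n + 1/3·y_{n+1}] ⇒ (1 − 1/3z)y_{n+1} = (1 + 2/3z)y_n
  so R(z) = (1 + 2/3z)/(1 − 1/3z).

Need |R(x)|<1, x<0.
x=-1.06: |R|=0.2167
R=−1: 1+2/3x = −1+1/3x ⇒ -1/3x=2 ⇒ x=2/(-1/3)=-6.0000
Confirm numerically:
  x=-5.640: |R|=0.95833 <1
  x=-4.042: |R|=0.72195 <1
  x=-3.272: |R|=0.56505 <1
  x=-6.330: |R|=1.03537 >1
  x=-6.327: |R|=1.03506 >1
  x=-6.083: |R|=1.00914 >1
Interval (-6.0000, 0).

z∈(-6.0000,0).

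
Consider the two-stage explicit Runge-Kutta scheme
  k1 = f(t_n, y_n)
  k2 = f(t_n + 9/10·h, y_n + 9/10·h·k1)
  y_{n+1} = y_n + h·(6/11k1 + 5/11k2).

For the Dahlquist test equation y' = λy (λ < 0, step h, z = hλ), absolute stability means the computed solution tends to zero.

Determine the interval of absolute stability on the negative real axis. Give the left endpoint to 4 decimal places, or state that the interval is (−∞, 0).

With y'=λy (z=hλ):
  k1=λy_n ⇒ h·k1=z·y_n;  k2=λ(1+9/10z)y_n ⇒ h·k2=z(1+9/10z)y_n
  y_{n+1}/y_n = 1 + 6/11z + 5/11z(1+9/10z) = 1 + z + 9/22z²
  so R(z) = 1 + z + 9/22z².

Find x<0 with |R(x)|<1.
x=-1.68: |R|=0.4746
R=1: x+9/22x²=0 ⇒ x=−22/9=-2.4444; min R=1−1/(4·9/22)=0.3889>−1
Confirm numerically:
  x=-1.944: |R|=0.60201 <1
  x=-1.837: |R|=0.54351 <1
  x=-1.338: |R|=0.39437 <1
  x=-1.321: |R|=0.39288 <1
  x=-2.951: |R|=1.61153 >1
  x=-2.793: |R|=1.39826 >1
Stable set (-2.4444, 0).

(-2.4444, 0).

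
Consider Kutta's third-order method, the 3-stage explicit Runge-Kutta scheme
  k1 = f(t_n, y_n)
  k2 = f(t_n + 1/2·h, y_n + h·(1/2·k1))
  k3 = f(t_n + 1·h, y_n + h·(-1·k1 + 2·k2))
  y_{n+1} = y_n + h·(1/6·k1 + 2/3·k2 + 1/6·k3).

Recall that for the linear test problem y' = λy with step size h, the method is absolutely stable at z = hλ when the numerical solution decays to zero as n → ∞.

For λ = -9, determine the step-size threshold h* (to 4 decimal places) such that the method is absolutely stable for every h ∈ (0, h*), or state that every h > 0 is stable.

(-2.5127,0); λ=-9 ⇒ h* = 0.2792.

Test eqn y'=λy, z=hλ:
  order 3, 3-stage ⇒ R(z)=1+z+z^2/2+z^3/6
  (e.g. R(-0.91)=0.37845, |R|=0.37845)

Boundary: |R(x)|=1, x<0.
x=-0.91: |R|=0.3785
|R(-2.75)|=1.4349 |R(-2.4)|=0.8240 |R(-2.35)|=0.7517
Bisect:
  x_lo=-2.9545 |R|=1.8882  x_hi=-0.1891 |R|=0.8276
  mid=-1.57179 |R|=0.01628 →hi
  mid=-2.26313 |R|=0.63412 →hi
  mid=-2.60880 |R|=1.16506 →lo
  mid=-2.43597 |R|=0.87814 →hi
  mid=-2.52238 |R|=1.01592 →lo
  mid=-2.47917 |R|=0.94565 →hi
  mid=-2.50078 |R|=0.98043 →hi
  ...
  [-2.51276,-2.51259] ⇒ x*=-2.5127
Interval (-2.5127, 0).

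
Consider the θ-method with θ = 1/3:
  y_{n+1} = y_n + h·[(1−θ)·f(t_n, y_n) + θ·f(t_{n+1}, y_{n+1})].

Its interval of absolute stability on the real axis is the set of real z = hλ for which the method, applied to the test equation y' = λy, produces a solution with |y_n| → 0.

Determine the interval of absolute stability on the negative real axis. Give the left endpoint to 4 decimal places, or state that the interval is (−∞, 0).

Set f=λy, z=hλ:
  y_{n+1} = y_n + z·[2/3·y_n + 1/3·y_{n+1}] ⇒ (1 − 1/3z)y_{n+1} = (1 + 2/3z)y_n
  R(z) = (1 + 2/3z)/(1 − 1/3z).

Find x<0 with |R(x)|<1.
x=-1.29: |R|=0.0979
R=−1: 1+2/3x = −1+1/3x ⇒ -1/3x=2 ⇒ x=2/(-1/3)=-6.0000
Confirm numerically:
  x=-5.375: |R|=0.92537 <1
  x=-5.243: |R|=0.90816 <1
  x=-5.180: |R|=0.89976 <1
  x=-4.742: |R|=0.83751 <1
  x=-6.446: |R|=1.04722 >1
  x=-6.128: |R|=1.01402 >1
  x=-6.118: |R|=1.01294 >1
Interval (-6.0000, 0).

z∈(-6.0000,0).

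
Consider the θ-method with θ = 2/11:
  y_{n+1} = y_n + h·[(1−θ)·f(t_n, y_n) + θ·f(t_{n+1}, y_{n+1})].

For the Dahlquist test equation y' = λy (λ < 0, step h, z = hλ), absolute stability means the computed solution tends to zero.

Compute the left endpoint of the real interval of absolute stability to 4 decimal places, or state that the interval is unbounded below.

With y'=λy (z=hλ):
  y_{n+1} = y_n + z·[9/11·y_n + 2/11·y_{n+1}] ⇒ (1 − 2/11z)y_{n+1} = (1 + 9/11z)y_n
  ⇒ R(z) = (1 + 9/11z)/(1 − 2/11z).

Need |R(x)|<1, x<0.
x=-0.94: |R|=0.1972
R=−1: 1+9/11x = −1+2/11x ⇒ -7/11x=2 ⇒ x=2/(-7/11)=-3.1429
Confirm numerically:
  x=-2.773: |R|=0.84353 <1
  x=-2.551: |R|=0.74270 <1
  x=-2.533: |R|=0.73428 <1
  x=-1.751: |R|=0.32816 <1
  x=-3.731: |R|=1.22300 >1
  x=-3.501: |R|=1.13926 >1
Stable set (-3.1429, 0).

left endpoint -3.1429.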